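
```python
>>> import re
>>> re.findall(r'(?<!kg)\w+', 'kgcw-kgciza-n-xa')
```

['kgcw', 'kgciza', 'n', 'xa']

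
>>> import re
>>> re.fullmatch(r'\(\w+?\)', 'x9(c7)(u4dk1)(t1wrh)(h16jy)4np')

`re.fullmatch` requires the pattern to consume the entire string.
Here the string isn't matched end-to-end, so the call returns None.

None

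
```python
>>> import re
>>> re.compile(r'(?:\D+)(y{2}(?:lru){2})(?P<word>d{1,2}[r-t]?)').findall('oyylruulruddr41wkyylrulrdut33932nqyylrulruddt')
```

[('yylrulru', 'ddt')]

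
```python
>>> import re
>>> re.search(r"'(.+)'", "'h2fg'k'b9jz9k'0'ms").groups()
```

Unlike `match`, `search` isn't anchored — it looks for the pattern anywhere in the string.
The match spans [0:17] → "'h2fg'k'b9jz9k'0'".
Captured: group 1 = "h2fg'k'b9jz9k'0".

("h2fg'k'b9jz9k'0",)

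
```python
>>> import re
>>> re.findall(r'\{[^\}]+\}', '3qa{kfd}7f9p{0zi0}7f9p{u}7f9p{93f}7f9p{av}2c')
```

['{kfd}', '{0zi0}', '{u}', '{93f}', '{av}']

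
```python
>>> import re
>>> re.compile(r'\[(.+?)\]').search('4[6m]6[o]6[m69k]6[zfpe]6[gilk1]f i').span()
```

(1, 5)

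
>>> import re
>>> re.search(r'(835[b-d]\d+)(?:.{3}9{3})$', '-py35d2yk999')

None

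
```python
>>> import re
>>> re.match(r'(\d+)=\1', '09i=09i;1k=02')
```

With `match`, the pattern is implicitly anchored at the beginning.
Here the string doesn't start with a match, so the call returns None.

None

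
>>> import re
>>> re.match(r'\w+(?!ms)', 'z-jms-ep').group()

`re.match` won't scan ahead — the pattern has to work from the very first character.
The match spans [0:1] → 'z'.

'z'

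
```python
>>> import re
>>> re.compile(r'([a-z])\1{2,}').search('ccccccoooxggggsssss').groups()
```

('c',)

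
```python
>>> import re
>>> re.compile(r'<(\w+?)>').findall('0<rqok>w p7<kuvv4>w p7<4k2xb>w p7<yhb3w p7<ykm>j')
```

['rqok', 'kuvv4', '4k2xb', 'ykm']

One capturing group, so `findall` returns just the captured substring from each match — 4 in all.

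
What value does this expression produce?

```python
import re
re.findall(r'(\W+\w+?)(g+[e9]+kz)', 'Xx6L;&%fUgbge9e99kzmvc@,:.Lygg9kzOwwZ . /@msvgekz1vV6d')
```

The pattern matches one or more of a non-word character, then one or more of a word character (lazy) (captured); then one or more of a literal 'g', then one or more of one of [e9], then the literal 'kz' (captured).
A non-greedy quantifier consumes as few characters as it can — just enough that the remainder of the pattern still matches from where it stops; whatever follows it matches normally.
Matches: at [4:19] match ';&%fUgbge9e99kz', groups = (';&%fUgb', 'ge9e99kz'); at [22:33] match '@,:.Lygg9kz', groups = ('@,:.Ly', 'gg9kz'); at [37:49] match ' . /@msvgekz', groups = (' . /@msv', 'gekz').
2 groups means each result is a tuple of 2 captured strings — 3 here.

[(';&%fUgb', 'ge9e99kz'), ('@,:.Ly', 'gg9kz'), (' . /@msv', 'gekz')]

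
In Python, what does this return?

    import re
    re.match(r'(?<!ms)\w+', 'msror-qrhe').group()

A negative assertion filters positions out without eating any characters.
`re.match` won't scan ahead — the pattern has to work from the very first character.
The match spans [0:5] → 'msror'.

'msror'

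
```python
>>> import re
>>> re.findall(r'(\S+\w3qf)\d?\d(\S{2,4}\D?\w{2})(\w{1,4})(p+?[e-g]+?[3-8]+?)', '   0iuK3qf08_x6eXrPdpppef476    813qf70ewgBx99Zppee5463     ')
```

[('0iuK3qf', '_x6eXrP', 'dpp', 'pef4'), ('813qf', 'ewgBx99', 'Zp', 'pee5')]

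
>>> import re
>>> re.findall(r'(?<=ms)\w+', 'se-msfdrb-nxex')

Because the assertion is zero-width, the text it checks is not consumed and won't appear in the result.
No capturing groups, so `findall` returns the 1 full match string.

['fdrb']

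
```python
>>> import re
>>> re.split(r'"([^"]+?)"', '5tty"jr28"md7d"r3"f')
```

['5tty', 'jr28', 'md7d', 'r3', 'f']

Matches to split on: at [4:10] → '"jr28"'; at [14:18] → '"r3"'.
With a capturing group present, the delimiter's captured portion is kept in the result list.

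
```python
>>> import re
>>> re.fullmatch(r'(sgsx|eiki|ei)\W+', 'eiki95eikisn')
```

For `fullmatch`, every character of the input must be accounted for by the pattern.
Here there's no way to consume every character, so the call returns None.

None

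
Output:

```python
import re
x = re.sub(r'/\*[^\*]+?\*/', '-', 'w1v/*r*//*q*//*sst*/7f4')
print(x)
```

Matches: at [3:8] → '/*r*/'; at [8:13] → '/*q*/'; at [13:20] → '/*sst*/'.
`sub` substitutes '-' at each match site.

w1v---7f4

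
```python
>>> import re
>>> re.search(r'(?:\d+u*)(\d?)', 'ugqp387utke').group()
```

'387u'

The pattern matches one or more of a digit, then zero or more of the literal 'u' (non-capturing group); then optionally a digit (captured).
`search` walks the string left to right and returns the first match it finds.
The match spans [4:8] → '387u'.
Captured: group 1 = ''.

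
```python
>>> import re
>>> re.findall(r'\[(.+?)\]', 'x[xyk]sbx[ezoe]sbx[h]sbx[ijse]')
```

Scanning left to right: at [1:6] match '[xyk]', group 1 = 'xyk'; at [9:15] match '[ezoe]', group 1 = 'ezoe'; at [18:21] match '[h]', group 1 = 'h'; at [24:30] match '[ijse]', group 1 = 'ijse'.
With a single group, `findall` returns only what that group captured — 4 items.

['xyk', 'ezoe', 'h', 'ijse']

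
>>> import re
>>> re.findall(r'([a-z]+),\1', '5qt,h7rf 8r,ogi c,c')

After group 1 captures some text, `\1` only succeeds where that same text appears again.
Matches: at [16:19] match 'c,c', group 1 = 'c'.
`findall` collects group 1 from the one match (1 total).

['c']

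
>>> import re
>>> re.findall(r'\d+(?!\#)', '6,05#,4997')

['6', '0', '4997']

The negative lookaround is zero-width — it rules out positions where the adjacent text would match, without consuming anything.
With no groups in the pattern, `findall` gives back each whole match — 3 here.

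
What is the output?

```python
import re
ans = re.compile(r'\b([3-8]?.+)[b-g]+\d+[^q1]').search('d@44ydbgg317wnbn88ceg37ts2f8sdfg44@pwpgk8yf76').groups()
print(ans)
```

The match spans [0:45] → 'd@44ydbgg317wnbn88ceg37ts2f8sdfg44@pwpgk8yf76'.
Captured: group 1 = 'd@44ydbgg317wnbn88ceg37ts2f8sdfg44@pwpgk8y'.

('d@44ydbgg317wnbn88ceg37ts2f8sdfg44@pwpgk8y',)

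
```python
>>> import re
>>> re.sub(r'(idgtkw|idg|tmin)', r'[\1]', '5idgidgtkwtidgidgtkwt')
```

'5[idg][idgtkw]t[idg][idgtkw]t'

Alternation isn't longest-match — the leftmost alternative that fits at this position is chosen.
`\1` in the replacement pulls in group 1's text for each match.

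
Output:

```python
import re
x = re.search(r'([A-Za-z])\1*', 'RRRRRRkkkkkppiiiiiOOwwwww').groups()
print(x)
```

A backreference is literal: `\1` must see the identical characters the first group matched.
`search` walks the string left to right and returns the first match it finds.
The match spans [0:6] → 'RRRRRR'.
Captured: group 1 = 'R'.

('R',)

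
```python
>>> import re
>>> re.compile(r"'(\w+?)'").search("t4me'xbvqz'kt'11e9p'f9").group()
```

The match spans [4:11] → "'xbvqz'".

"'xbvqz'"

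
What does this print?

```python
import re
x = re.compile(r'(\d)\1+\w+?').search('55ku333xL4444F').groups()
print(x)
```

('5',)

After group 1 captures some text, `\1` only succeeds where that same text appears again.
`re.search` scans for the first position where the pattern succeeds.
The match spans [0:3] → '55k'.
Captured: group 1 = '5'.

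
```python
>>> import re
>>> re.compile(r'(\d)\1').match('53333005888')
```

The backreference `\1` re-matches whatever the first group consumed, character for character.
With `match`, the pattern is implicitly anchored at the beginning.
Here the pattern fails at index 0, so the call returns None.

None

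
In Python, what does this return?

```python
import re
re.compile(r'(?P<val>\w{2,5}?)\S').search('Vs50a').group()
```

'Vs5'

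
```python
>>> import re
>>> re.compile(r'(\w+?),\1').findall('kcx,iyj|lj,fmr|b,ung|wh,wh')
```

['wh']

A backreference is literal: `\1` must see the identical characters the first group matched.
One capturing group, so `findall` returns just the captured substring from the one match — 1 in all.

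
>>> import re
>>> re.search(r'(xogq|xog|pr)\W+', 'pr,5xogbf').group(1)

'pr'

The match spans [0:3] → 'pr,'.
Captured: group 1 = 'pr'.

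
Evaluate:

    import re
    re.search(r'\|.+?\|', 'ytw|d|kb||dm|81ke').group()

A non-greedy quantifier consumes as few characters as it can — just enough that the remainder of the pattern still matches from where it stops; whatever follows it matches normally.
The match spans [3:6] → '|d|'.

'|d|'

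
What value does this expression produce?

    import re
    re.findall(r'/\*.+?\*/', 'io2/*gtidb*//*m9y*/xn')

['/*gtidb*/', '/*m9y*/']

Walking the string: at [3:12] → '/*gtidb*/'; at [12:19] → '/*m9y*/'.
`findall` yields the raw match text (2 of them) because the pattern has no groups.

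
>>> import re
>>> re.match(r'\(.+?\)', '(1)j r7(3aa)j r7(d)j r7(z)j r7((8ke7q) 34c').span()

(0, 3)

Because the quantifier is non-greedy, it stops expanding at the earliest point where the rest of the pattern can succeed.
`re.match` won't scan ahead — the pattern has to work from the very first character.
The match spans [0:3] → '(1)'.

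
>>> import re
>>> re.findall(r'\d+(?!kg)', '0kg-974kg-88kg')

`(?!…)`/`(?<!…)` only lets a position through if the neighbouring text does NOT match; no characters are consumed.
No capturing groups, so `findall` returns the 2 full match strings.

['97', '8']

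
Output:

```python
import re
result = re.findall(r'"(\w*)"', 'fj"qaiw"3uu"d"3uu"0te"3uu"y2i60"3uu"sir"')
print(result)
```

['qaiw', 'd', '0te', 'y2i60', 'sir']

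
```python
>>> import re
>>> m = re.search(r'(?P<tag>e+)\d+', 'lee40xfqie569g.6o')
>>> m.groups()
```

Pattern: one or more of a literal 'e' (captured as 'tag'); then one or more of a digit.
`search` walks the string left to right and returns the first match it finds.
The match spans [1:5] → 'ee40'.
Captured: group 1 = 'ee'.

('ee',)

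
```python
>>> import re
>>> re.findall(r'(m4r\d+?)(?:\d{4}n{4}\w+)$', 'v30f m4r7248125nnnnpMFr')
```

['m4r724']

`findall` collects group 1 from the one match (1 total).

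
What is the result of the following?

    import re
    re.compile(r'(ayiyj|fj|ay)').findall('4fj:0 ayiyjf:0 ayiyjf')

['fj', 'ayiyj', 'ayiyj']

Branches in `(...|...)` are attempted left-to-right; the first branch that allows the whole pattern to succeed is taken.
Walking the string: at [1:3] match 'fj', group 1 = 'fj'; at [6:11] match 'ayiyj', group 1 = 'ayiyj'; at [15:20] match 'ayiyj', group 1 = 'ayiyj'.
One capturing group, so `findall` returns just the captured substring from each match — 3 in all.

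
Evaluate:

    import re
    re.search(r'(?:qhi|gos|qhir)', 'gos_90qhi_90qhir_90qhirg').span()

The match spans [0:3] → 'gos'.

(0, 3)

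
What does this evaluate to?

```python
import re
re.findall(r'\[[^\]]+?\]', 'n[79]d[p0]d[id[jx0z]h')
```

['[79]', '[p0]', '[id[jx0z]']

Matches: at [1:5] → '[79]'; at [6:10] → '[p0]'; at [11:20] → '[id[jx0z]'.
Since nothing is captured, `findall` lists the 3 matched substrings directly.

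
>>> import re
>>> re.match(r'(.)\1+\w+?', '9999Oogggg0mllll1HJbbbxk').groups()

('9',)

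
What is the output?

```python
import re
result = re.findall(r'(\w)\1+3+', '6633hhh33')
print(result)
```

The backreference `\1` re-matches whatever the first group consumed, character for character.
One capturing group, so `findall` returns just the captured substring from each match — 2 in all.

['6', 'h']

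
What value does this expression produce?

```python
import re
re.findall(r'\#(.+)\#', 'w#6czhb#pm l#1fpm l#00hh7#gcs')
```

Scanning left to right: at [1:26] match '#6czhb#pm l#1fpm l#00hh7#', group 1 = '6czhb#pm l#1fpm l#00hh7'.
With a single group, `findall` returns only what that group captured — 1 item.

['6czhb#pm l#1fpm l#00hh7']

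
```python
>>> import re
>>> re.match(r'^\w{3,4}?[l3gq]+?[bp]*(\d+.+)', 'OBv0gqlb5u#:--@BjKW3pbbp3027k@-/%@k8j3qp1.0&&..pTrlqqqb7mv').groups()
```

('5u#:--@BjKW3pbbp3027k@-/%@k8j3qp1.0&&..pTrlqqqb7mv',)

The match spans [0:58] → 'OBv0gqlb5u#:--@BjKW3pbbp3027k@-/%@k8j3qp1.0&&..pTrlqqqb7mv'.
Captured: group 1 = '5u#:--@BjKW3pbbp3027k@-/%@k8j3qp1.0&&..pTrlqqqb7mv'.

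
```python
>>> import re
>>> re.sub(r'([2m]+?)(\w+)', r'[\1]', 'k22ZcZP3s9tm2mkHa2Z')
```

'k[2]'

The pattern matches one or more of one of [2m] (lazy) (captured); then one or more of a word character (captured).
Because the quantifier is non-greedy, it stops expanding at the earliest point where the rest of the pattern can succeed.
Matches: at [1:19] → '22ZcZP3s9tm2mkHa2Z'.
`\1` in the replacement pulls in group 1's text for each match.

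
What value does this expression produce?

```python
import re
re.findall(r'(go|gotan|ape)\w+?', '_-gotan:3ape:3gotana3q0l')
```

Alternation tries branches left to right and keeps the first one that lets the overall match succeed at that position.
Walking the string: at [2:5] match 'got', group 1 = 'go'; at [14:17] match 'got', group 1 = 'go'.
One capturing group, so `findall` returns just the captured substring from each match — 2 in all.

['go', 'go']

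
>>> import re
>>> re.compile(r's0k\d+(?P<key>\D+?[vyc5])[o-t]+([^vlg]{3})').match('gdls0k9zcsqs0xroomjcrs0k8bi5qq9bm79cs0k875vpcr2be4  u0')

With `match`, the pattern is implicitly anchored at the beginning.
Here the pattern fails at index 0, so the call returns None.

None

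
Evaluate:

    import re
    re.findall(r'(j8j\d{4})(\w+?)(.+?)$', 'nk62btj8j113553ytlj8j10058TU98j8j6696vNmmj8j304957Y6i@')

[('j8j1135', '5', '3ytlj8j10058TU98j8j6696vNmmj8j304957Y6i@')]

Because the quantifier is non-greedy, it stops expanding at the earliest point where the rest of the pattern can succeed.
`findall` packs the 3 group values into a tuple for every match.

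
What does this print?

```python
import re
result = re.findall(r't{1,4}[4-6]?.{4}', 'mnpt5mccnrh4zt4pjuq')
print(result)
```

['t5mccn', 't4pjuq']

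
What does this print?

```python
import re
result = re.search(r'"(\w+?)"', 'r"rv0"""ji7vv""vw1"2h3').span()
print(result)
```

The match spans [1:6] → '"rv0"'.

(1, 6)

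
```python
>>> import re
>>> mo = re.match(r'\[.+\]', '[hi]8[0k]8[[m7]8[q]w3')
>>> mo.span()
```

With `match`, the pattern is implicitly anchored at the beginning.
The match spans [0:19] → '[hi]8[0k]8[[m7]8[q]'.

(0, 19)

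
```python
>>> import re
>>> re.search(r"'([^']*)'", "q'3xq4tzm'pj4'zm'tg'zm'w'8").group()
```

Unlike `match`, `search` isn't anchored — it looks for the pattern anywhere in the string.
The match spans [1:10] → "'3xq4tzm'".
Captured: group 1 = '3xq4tzm'.

"'3xq4tzm'"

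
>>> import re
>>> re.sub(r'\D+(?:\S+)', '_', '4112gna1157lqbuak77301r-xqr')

Pattern: one or more of a non-digit; then one or more of a non-whitespace character (non-capturing group).
Matches: at [4:27] → 'gna1157lqbuak77301r-xqr'.
Each match is replaced by '_'.

'4112_'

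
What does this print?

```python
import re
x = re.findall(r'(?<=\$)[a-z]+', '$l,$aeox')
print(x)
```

['l', 'aeox']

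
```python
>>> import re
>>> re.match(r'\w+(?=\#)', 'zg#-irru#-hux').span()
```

(0, 2)

`re.match` won't scan ahead — the pattern has to work from the very first character.
The match spans [0:2] → 'zg'.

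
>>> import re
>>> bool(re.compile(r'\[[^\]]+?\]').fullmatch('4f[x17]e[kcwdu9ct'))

`re.fullmatch` requires the pattern to consume the entire string.
Here the pattern can't cover the whole string, so the call returns None, and `bool(None)` is False.

False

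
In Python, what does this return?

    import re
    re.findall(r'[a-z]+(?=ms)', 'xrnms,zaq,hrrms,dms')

['xrn', 'hrr', 'd']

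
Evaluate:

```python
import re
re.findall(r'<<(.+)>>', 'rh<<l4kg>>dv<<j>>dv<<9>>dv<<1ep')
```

['l4kg>>dv<<j>>dv<<9']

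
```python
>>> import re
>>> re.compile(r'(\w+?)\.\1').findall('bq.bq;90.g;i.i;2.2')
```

A backreference is literal: `\1` must see the identical characters the first group matched.
Matches: at [0:5] match 'bq.bq', group 1 = 'bq'; at [11:14] match 'i.i', group 1 = 'i'; at [15:18] match '2.2', group 1 = '2'.
One capturing group, so `findall` returns just the captured substring from each match — 3 in all.

['bq', 'i', '2']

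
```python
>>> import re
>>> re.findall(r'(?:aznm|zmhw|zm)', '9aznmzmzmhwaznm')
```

Alternation isn't longest-match — the leftmost alternative that fits at this position is chosen.
Matches: at [1:5] → 'aznm'; at [5:7] → 'zm'; at [7:11] → 'zmhw'; at [11:15] → 'aznm'.
With no groups in the pattern, `findall` gives back each whole match — 4 here.

['aznm', 'zm', 'zmhw', 'aznm']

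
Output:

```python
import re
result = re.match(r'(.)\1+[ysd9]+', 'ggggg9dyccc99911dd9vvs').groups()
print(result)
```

A backreference is literal: `\1` must see the identical characters the first group matched.
`re.match` only tries the pattern at the start of the string.
The match spans [0:8] → 'ggggg9dy'.
Captured: group 1 = 'g'.

('g',)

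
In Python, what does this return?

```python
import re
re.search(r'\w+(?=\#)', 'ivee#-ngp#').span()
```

The positive lookaround only admits positions where the adjacent text matches; those characters stay outside the span.
Unlike `match`, `search` isn't anchored — it looks for the pattern anywhere in the string.
The match spans [0:4] → 'ivee'.

(0, 4)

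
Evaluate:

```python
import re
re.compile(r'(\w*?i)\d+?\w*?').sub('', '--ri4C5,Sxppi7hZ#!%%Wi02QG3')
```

'--C5,hZ#!%%2QG3'

The pattern matches zero or more of a word character (lazy), then a literal 'i' (captured); then one or more of a digit (lazy), then zero or more of a word character (lazy).
Lazy quantifiers expand one character at a time until the remainder of the pattern can match.
Matches: at [2:5] → 'ri4'; at [8:14] → 'Sxppi7'; at [20:23] → 'Wi0'.
Each match is replaced by ''.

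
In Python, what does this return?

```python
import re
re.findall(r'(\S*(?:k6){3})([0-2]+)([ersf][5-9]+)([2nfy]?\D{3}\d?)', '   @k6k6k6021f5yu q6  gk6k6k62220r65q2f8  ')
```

With 4 capturing groups, `findall` returns a 4-tuple per match.

[('@k6k6k6', '021', 'f5', 'yu q6')]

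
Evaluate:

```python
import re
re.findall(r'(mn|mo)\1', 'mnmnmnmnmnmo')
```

After group 1 captures some text, `\1` only succeeds where that same text appears again.
Walking the string: at [0:4] match 'mnmn', group 1 = 'mn'; at [4:8] match 'mnmn', group 1 = 'mn'.
With a single group, `findall` returns only what that group captured — 2 items.

['mn', 'mn']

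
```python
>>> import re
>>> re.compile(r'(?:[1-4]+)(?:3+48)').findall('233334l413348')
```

['413348']

The pattern matches one or more of a character in [1-4] (non-capturing group); then one or more of a literal '3', then the literal '48' (non-capturing group).
Walking the string: at [7:13] → '413348'.
No capturing groups, so `findall` returns the 1 full match string.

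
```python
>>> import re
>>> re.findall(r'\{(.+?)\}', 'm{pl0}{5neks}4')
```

['pl0', '5neks']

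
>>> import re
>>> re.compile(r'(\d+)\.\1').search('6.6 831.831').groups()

('6',)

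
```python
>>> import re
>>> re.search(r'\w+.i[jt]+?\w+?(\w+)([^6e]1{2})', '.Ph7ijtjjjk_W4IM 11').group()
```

'Ph7ijtjjjk_W4IM 11'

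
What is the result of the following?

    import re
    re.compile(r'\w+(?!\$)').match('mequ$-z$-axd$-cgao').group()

'meq'

Because the assertion is negative and zero-width, positions next to the forbidden text are skipped.
`re.match` won't scan ahead — the pattern has to work from the very first character.
The match spans [0:3] → 'meq'.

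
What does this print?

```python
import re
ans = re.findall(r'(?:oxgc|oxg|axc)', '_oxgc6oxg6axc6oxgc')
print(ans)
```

['oxgc', 'oxg', 'axc', 'oxgc']

Branches in `(...|...)` are attempted left-to-right; the first branch that allows the whole pattern to succeed is taken.
Matches: at [1:5] → 'oxgc'; at [6:9] → 'oxg'; at [10:13] → 'axc'; at [14:18] → 'oxgc'.
No capturing groups, so `findall` returns the 4 full match strings.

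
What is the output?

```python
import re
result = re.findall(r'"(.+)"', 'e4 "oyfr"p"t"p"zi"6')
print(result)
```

One capturing group, so `findall` returns just the captured substring from the one match — 1 in all.

['oyfr"p"t"p"zi']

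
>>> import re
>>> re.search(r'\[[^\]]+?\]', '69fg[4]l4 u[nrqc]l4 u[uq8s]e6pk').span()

(4, 7)

Unlike `match`, `search` isn't anchored — it looks for the pattern anywhere in the string.
The match spans [4:7] → '[4]'.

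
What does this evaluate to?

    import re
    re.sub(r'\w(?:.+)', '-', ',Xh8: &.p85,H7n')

',-'

Pattern: a word character; then one or more of any character (non-capturing group).
Each match is replaced by '-'.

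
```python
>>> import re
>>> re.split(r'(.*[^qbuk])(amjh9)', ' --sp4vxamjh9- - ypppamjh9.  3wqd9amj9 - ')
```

This matches zero or more of any character, then any character except [qbuk] (captured); then the literal 'am', then the literal 'jh9' (captured).
The group in the pattern means `split` returns the separators' captures alongside the pieces.

['', ' --sp4vxamjh9- - yppp', 'amjh9', '.  3wqd9amj9 - ']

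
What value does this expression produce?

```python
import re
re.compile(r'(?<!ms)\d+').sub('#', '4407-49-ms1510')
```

Because the assertion is negative and zero-width, positions next to the forbidden text are skipped.
`sub` substitutes '#' at each match site.

'#-#-ms1#'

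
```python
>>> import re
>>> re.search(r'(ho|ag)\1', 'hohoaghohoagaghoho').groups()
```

('ho',)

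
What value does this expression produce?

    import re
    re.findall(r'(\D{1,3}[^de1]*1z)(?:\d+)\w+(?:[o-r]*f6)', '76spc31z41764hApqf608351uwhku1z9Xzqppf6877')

['spc31z']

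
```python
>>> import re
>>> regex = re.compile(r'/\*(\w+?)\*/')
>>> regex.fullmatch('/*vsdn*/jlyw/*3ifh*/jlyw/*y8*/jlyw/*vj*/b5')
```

None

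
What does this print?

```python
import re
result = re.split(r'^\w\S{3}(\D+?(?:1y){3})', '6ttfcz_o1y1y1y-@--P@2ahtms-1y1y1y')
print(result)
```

The pattern matches anchored at the start of the string; then a word character, then exactly 3 of a non-whitespace character; then one or more of a non-digit (lazy), then the literal '1y' repeated 3 times (captured).
Matches to split on: at [0:14] → '6ttfcz_o1y1y1y'.
`re.split` interleaves the captured-group text with the surrounding fragments.

['', 'cz_o1y1y1y', '-@--P@2ahtms-1y1y1y']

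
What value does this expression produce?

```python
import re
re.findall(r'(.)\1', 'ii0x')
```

['i']

`\1` has to match the exact text group 1 already captured.
Walking the string: at [0:2] match 'ii', group 1 = 'i'.
`findall` collects group 1 from the one match (1 total).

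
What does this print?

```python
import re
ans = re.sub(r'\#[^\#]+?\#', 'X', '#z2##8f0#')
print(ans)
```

Matches: at [0:4] → '#z2#'; at [4:9] → '#8f0#'.
Each match is replaced by 'X'.

XX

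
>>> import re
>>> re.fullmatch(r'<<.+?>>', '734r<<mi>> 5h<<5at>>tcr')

None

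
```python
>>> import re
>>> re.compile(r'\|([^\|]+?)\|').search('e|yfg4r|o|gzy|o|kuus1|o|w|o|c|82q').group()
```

'|yfg4r|'

`search` walks the string left to right and returns the first match it finds.
The match spans [1:8] → '|yfg4r|'.
Captured: group 1 = 'yfg4r'.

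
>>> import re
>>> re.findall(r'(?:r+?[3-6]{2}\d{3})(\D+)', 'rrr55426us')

['us']

Pattern: one or more of the literal 'r' (lazy), then exactly 2 of a character in [3-6], then exactly 3 of a digit (non-capturing group); then one or more of a non-digit (captured).
Matches: at [0:10] match 'rrr55426us', group 1 = 'us'.
Because there's exactly one group, `findall` drops the full match and keeps group 1 from the one hit.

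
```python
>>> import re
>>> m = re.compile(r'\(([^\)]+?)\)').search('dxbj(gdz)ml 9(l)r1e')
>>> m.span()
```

`search` walks the string left to right and returns the first match it finds.
The match spans [4:9] → '(gdz)'.
Captured: group 1 = 'gdz'.

(4, 9)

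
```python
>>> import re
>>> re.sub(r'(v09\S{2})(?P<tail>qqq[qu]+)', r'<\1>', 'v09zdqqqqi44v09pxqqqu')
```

'<v09zd>i44<v09px>'

`\1` in the replacement pulls in group 1's text for each match.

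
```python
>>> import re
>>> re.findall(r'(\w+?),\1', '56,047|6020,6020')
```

['6020']

The backreference `\1` re-matches whatever the first group consumed, character for character.
Scanning left to right: at [7:16] match '6020,6020', group 1 = '6020'.
With a single group, `findall` returns only what that group captured — 1 item.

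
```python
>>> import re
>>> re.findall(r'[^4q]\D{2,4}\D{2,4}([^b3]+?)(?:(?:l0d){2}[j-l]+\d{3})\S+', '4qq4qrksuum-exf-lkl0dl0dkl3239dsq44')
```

['f-lk']

This matches any character except [4q], then 2 to 4 of a non-digit, then 2 to 4 of a non-digit; then one or more of any character except [b3] (lazy) (captured); then the literal 'l0d' repeated 2 times, then one or more of a character in [j-l], then exactly 3 of a digit (non-capturing group); then one or more of a non-whitespace character.
Matches: at [5:35] match 'rksuum-exf-lkl0dl0dkl3239dsq44', group 1 = 'f-lk'.
One capturing group, so `findall` returns just the captured substring from the one match — 1 in all.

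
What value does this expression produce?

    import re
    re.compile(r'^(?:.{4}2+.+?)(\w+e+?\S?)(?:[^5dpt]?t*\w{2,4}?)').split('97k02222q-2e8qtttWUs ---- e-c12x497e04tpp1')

['', '2e8', 's ---- e-c12x497e04tpp1']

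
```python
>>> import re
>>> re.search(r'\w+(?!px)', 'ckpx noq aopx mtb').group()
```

`(?!…)`/`(?<!…)` only lets a position through if the neighbouring text does NOT match; no characters are consumed.
Unlike `match`, `search` isn't anchored — it looks for the pattern anywhere in the string.
The match spans [0:4] → 'ckpx'.

'ckpx'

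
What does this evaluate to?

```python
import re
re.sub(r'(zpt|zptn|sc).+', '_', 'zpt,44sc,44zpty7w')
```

Matches: at [0:17] → 'zpt,44sc,44zpty7w'.
`sub` substitutes '_' at each match site.

'_'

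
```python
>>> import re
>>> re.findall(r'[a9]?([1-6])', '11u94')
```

['1', '1', '4']

`findall` collects group 1 from each match (3 total).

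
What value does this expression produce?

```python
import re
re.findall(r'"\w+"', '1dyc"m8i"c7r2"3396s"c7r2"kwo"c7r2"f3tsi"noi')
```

['"m8i"', '"3396s"', '"kwo"', '"f3tsi"']

No capturing groups, so `findall` returns the 4 full match strings.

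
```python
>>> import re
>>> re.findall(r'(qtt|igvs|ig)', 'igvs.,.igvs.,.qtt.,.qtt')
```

`|` is ordered: at each position the engine commits to the first alternative that works.
Matches: at [0:4] match 'igvs', group 1 = 'igvs'; at [7:11] match 'igvs', group 1 = 'igvs'; at [14:17] match 'qtt', group 1 = 'qtt'; at [20:23] match 'qtt', group 1 = 'qtt'.
One capturing group, so `findall` returns just the captured substring from each match — 4 in all.

['igvs', 'igvs', 'qtt', 'qtt']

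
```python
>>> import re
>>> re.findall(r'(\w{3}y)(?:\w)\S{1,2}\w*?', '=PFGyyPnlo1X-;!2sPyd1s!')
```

['PFGy', '2sPy']

The pattern matches exactly 3 of a word character, then a literal 'y' (captured); then a word character (non-capturing group); then 1 to 2 of a non-whitespace character, then zero or more of a word character (lazy).
One capturing group, so `findall` returns just the captured substring from each match — 2 in all.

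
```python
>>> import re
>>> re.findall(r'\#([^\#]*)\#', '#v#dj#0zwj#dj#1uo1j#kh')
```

Matches: at [0:3] match '#v#', group 1 = 'v'; at [5:11] match '#0zwj#', group 1 = '0zwj'; at [13:20] match '#1uo1j#', group 1 = '1uo1j'.
One capturing group, so `findall` returns just the captured substring from each match — 3 in all.

['v', '0zwj', '1uo1j']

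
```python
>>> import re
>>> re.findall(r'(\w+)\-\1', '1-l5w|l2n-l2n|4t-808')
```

['l2n']

`\1` is not a pattern — it's the concrete string captured by group 1, re-applied verbatim.
With a single group, `findall` returns only what that group captured — 1 item.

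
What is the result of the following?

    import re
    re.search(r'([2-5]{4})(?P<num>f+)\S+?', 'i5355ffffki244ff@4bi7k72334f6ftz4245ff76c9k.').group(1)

The pattern matches exactly 4 of a character in [2-5] (captured); then one or more of a literal 'f' (captured as 'num'); then one or more of a non-whitespace character (lazy).
`search` walks the string left to right and returns the first match it finds.
The match spans [1:10] → '5355ffffk'.
Captured: group 1 = '5355', group 2 = 'ffff'.

'5355'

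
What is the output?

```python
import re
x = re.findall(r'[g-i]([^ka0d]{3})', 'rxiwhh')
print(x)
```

['whh']

With a single group, `findall` returns only what that group captured — 1 item.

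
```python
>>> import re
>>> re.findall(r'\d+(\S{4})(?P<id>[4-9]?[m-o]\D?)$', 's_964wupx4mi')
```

[('wupx', '4mi')]

Pattern: one or more of a digit; then exactly 4 of a non-whitespace character (captured); then optionally a character in [4-9], then a character in [m-o], then optionally a non-digit (captured as 'id'); then anchored at the end.
Scanning left to right: at [2:12] match '964wupx4mi', groups = ('wupx', '4mi').
Multiple groups make `findall` return tuples — one 2-tuple for the one match.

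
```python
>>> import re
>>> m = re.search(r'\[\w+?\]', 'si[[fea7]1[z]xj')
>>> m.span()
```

(3, 9)

The match spans [3:9] → '[fea7]'.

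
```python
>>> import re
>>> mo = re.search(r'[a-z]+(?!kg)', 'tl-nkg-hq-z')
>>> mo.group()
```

Because the assertion is negative and zero-width, positions next to the forbidden text are skipped.
`search` walks the string left to right and returns the first match it finds.
The match spans [0:2] → 'tl'.

'tl'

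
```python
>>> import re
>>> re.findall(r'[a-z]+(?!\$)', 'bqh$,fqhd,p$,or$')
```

['bq', 'fqhd', 'o']

Because the assertion is negative and zero-width, positions next to the forbidden text are skipped.
Matches: at [0:2] → 'bq'; at [5:9] → 'fqhd'; at [13:14] → 'o'.
No capturing groups, so `findall` returns the 3 full match strings.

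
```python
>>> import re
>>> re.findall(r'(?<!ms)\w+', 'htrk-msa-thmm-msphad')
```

['htrk', 'msa', 'thmm', 'msphad']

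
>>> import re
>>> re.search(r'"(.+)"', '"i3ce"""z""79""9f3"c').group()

Unlike `match`, `search` isn't anchored — it looks for the pattern anywhere in the string.
The match spans [0:19] → '"i3ce"""z""79""9f3"'.
Captured: group 1 = 'i3ce"""z""79""9f3'.

'"i3ce"""z""79""9f3"'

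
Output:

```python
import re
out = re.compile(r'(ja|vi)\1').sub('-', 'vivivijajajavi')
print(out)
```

A backreference is literal: `\1` must see the identical characters the first group matched.
Every occurrence is swapped for '-'.

-vi-javi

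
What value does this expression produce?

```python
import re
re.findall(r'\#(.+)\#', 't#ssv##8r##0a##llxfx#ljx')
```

Matches: at [1:21] match '#ssv##8r##0a##llxfx#', group 1 = 'ssv##8r##0a##llxfx'.
`findall` collects group 1 from the one match (1 total).

['ssv##8r##0a##llxfx']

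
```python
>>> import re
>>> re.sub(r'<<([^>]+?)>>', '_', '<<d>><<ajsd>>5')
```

Every occurrence is swapped for '_'.

'__5'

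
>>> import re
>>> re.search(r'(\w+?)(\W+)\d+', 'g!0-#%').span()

The pattern matches one or more of a word character (lazy) (captured); then one or more of a non-word character (captured); then one or more of a digit.
`re.search` scans for the first position where the pattern succeeds.
The match spans [0:3] → 'g!0'.
Captured: group 1 = 'g', group 2 = '!'.

(0, 3)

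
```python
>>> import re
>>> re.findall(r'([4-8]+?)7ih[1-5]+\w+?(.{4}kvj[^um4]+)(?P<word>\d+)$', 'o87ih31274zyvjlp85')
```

[]

The pattern matches one or more of a character in [4-8] (lazy) (captured); then the literal '7ih', then one or more of a character in [1-5], then one or more of a word character (lazy); then exactly 4 of any character, then the literal 'kvj', then one or more of any character except [um4] (captured); then one or more of a digit (captured as 'word'); then anchored at the end.
`findall` packs the 3 group values into a tuple for every match.
Nothing in the string satisfies the pattern, so the list is empty.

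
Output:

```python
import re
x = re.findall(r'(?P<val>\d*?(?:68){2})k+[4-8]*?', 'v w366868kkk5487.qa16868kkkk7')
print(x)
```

Pattern: zero or more of a digit (lazy), then the literal '68' repeated 2 times (captured as 'val'); then one or more of a literal 'k', then zero or more of a character in [4-8] (lazy).
With a single group, `findall` returns only what that group captured — 2 items.

['366868', '16868']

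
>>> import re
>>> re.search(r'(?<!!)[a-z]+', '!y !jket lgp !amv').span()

(5, 8)

A negative assertion filters positions out without eating any characters.
`search` walks the string left to right and returns the first match it finds.
The match spans [5:8] → 'ket'.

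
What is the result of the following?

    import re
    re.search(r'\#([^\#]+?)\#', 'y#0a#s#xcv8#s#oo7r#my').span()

(1, 5)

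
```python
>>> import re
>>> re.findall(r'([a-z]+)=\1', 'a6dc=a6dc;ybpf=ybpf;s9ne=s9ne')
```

['ybpf']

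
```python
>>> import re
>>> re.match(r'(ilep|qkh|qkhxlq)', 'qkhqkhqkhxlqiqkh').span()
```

`re.match` won't scan ahead — the pattern has to work from the very first character.
The match spans [0:3] → 'qkh'.
Captured: group 1 = 'qkh'.

(0, 3)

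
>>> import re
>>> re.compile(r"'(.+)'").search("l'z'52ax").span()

(1, 4)

The match spans [1:4] → "'z'".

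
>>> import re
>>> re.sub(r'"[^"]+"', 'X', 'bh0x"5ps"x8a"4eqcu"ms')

'bh0xXx8aXms'

Each match is replaced by 'X'.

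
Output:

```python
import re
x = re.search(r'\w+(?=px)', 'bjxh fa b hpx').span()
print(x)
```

The lookaround is zero-width — it requires the adjacent text to match without consuming it, so the asserted text isn't part of the match.
The match spans [10:11] → 'h'.

(10, 11)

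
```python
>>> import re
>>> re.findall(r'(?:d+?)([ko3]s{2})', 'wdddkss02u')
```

This matches one or more of a literal 'd' (lazy) (non-capturing group); then one of [ko3], then exactly 2 of a literal 's' (captured).
Scanning left to right: at [1:7] match 'dddkss', group 1 = 'kss'.
With a single group, `findall` returns only what that group captured — 1 item.

['kss']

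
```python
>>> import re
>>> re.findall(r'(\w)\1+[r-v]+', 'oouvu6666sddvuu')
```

['o', '6', 'd']

`\1` has to match the exact text group 1 already captured.
Walking the string: at [0:5] match 'oouvu', group 1 = 'o'; at [5:10] match '6666s', group 1 = '6'; at [10:15] match 'ddvuu', group 1 = 'd'.
One capturing group, so `findall` returns just the captured substring from each match — 3 in all.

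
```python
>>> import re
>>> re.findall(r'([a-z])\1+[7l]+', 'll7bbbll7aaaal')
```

['l', 'b', 'a']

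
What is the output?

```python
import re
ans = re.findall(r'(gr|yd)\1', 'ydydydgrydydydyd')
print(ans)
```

['yd', 'yd', 'yd']

After group 1 captures some text, `\1` only succeeds where that same text appears again.
Matches: at [0:4] match 'ydyd', group 1 = 'yd'; at [8:12] match 'ydyd', group 1 = 'yd'; at [12:16] match 'ydyd', group 1 = 'yd'.
Because there's exactly one group, `findall` drops the full match and keeps group 1 from each hit.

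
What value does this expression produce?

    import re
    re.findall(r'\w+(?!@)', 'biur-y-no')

['biur', 'y', 'no']

A negative assertion filters positions out without eating any characters.
Since nothing is captured, `findall` lists the 3 matched substrings directly.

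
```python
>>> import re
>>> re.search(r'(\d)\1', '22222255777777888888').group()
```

'22'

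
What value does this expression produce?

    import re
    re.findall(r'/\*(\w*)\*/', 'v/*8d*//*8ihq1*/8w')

['8d', '8ihq1']

Walking the string: at [1:7] match '/*8d*/', group 1 = '8d'; at [7:16] match '/*8ihq1*/', group 1 = '8ihq1'.
Because there's exactly one group, `findall` drops the full match and keeps group 1 from each hit.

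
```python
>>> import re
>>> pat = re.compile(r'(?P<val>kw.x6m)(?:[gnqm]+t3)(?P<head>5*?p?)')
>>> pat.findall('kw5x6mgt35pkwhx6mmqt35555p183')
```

A non-greedy quantifier consumes as few characters as it can — just enough that the remainder of the pattern still matches from where it stops; whatever follows it matches normally.
With 2 capturing groups, `findall` returns a 2-tuple per match.

[('kw5x6m', ''), ('kwhx6m', '')]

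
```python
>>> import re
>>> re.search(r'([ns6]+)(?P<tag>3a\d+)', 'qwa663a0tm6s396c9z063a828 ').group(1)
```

'66'

Pattern: one or more of one of [ns6] (captured); then the literal '3a', then one or more of a digit (captured as 'tag').
`re.search` tries every starting position until one works.
The match spans [3:8] → '663a0'.
Captured: group 1 = '66', group 2 = '3a0'.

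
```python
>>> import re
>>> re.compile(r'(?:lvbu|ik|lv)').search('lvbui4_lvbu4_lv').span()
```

(0, 4)

Alternation tries branches left to right and keeps the first one that lets the overall match succeed at that position.
The match spans [0:4] → 'lvbu'.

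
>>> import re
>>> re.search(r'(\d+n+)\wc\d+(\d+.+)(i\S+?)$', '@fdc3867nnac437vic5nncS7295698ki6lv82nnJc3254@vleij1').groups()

('3867nn', '7vic5nncS7295698ki6lv82nnJc3254@vle', 'ij1')

The match spans [4:52] → '3867nnac437vic5nncS7295698ki6lv82nnJc3254@vleij1'.
Captured: group 1 = '3867nn', group 2 = '7vic5nncS7295698ki6lv82nnJc3254@vle', group 3 = 'ij1'.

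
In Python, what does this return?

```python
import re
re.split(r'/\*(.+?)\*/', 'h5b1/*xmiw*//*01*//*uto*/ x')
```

['h5b1', 'xmiw', '', '01', '', 'uto', ' x']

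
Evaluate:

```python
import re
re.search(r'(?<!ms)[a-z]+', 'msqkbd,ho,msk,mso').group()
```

`(?!…)`/`(?<!…)` only lets a position through if the neighbouring text does NOT match; no characters are consumed.
`search` walks the string left to right and returns the first match it finds.
The match spans [0:6] → 'msqkbd'.

'msqkbd'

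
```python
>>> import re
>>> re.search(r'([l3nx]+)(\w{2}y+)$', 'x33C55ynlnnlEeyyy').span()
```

Pattern: one or more of one of [l3nx] (captured); then exactly 2 of a word character, then one or more of the literal 'y' (captured); then anchored at the end.
Unlike `match`, `search` isn't anchored — it looks for the pattern anywhere in the string.
The match spans [7:17] → 'nlnnlEeyyy'.
Captured: group 1 = 'nlnnl', group 2 = 'Eeyyy'.

(7, 17)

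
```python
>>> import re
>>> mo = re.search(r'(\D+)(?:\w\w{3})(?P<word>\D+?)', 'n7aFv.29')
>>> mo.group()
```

Pattern: one or more of a non-digit (captured); then a word character, then exactly 3 of a word character (non-capturing group); then one or more of a non-digit (lazy) (captured as 'word').
`re.search` tries every starting position until one works.
The match spans [0:6] → 'n7aFv.'.
Captured: group 1 = 'n', group 2 = '.'.

'n7aFv.'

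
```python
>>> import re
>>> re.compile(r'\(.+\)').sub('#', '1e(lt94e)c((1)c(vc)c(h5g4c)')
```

'1e#'

`sub` substitutes '#' at each match site.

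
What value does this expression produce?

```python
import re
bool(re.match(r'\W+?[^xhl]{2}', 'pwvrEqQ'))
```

False

Pattern: one or more of a non-word character (lazy); then exactly 2 of any character except [xhl].
`re.match` won't scan ahead — the pattern has to work from the very first character.
Here the string doesn't start with a match, so the call returns None, and `bool(None)` is False.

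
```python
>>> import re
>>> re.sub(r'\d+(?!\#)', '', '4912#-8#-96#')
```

Because the assertion is negative and zero-width, positions next to the forbidden text are skipped.
Matches: at [0:3] → '491'; at [9:10] → '9'.
Every occurrence is swapped for ''.

'2#-8#-6#'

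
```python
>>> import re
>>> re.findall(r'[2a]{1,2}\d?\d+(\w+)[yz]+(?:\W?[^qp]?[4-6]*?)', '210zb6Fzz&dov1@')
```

This matches 1 to 2 of one of [2a]; then optionally a digit, then one or more of a digit; then one or more of a word character (captured); then one or more of one of [yz]; then optionally a non-word character, then optionally any character except [qp], then zero or more of a character in [4-6] (lazy) (non-capturing group).
Matches: at [0:11] match '210zb6Fzz&d', group 1 = 'zb6Fz'.
`findall` collects group 1 from the one match (1 total).

['zb6Fz']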